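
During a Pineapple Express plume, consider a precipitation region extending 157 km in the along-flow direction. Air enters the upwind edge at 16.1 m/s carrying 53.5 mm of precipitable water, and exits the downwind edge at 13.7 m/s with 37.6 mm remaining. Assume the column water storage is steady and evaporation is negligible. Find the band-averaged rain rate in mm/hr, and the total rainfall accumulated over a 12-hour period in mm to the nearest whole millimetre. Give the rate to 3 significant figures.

R ≈ 7.94 mm/hr; total ≈ 95 mm

Column moisture flux per unit crosswind length is F = V × PW.
Inflow: F_in = 16.1 × 53.5 = 861.35 mm·m/s
Outflow: F_out = 13.7 × 37.6 = 515.12 mm·m/s
Steady-state rate R = (F_in − F_out)/L = (861.35 − 515.12) / 157000 m = 2.205e-03 mm/s.
R = 2.205e-03 × 3600 = 7.94 mm/hr.
Over 12 h: total = 7.94 × 12 = 95.28 ≈ 95 mm.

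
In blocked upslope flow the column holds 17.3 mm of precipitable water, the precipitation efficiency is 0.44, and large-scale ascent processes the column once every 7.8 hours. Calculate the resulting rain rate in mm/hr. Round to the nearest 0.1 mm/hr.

R ≈ 1.0 mm/hr

Each overturning extracts ε × PW = 0.44 × 17.3 = 7.612 mm.
Rate = ε·PW / τ = 7.612 / 7.8 h = 1.0 mm/hr.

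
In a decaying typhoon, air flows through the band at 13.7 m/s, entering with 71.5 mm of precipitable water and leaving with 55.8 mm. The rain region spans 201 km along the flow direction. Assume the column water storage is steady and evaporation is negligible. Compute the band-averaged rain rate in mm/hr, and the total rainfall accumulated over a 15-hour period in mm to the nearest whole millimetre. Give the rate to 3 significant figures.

Column moisture flux per unit crosswind length is F = V × PW.
Inflow: F_in = 13.7 × 71.5 = 979.55 mm·m/s
Outflow: F_out = 13.7 × 55.8 = 764.46 mm·m/s
Steady-state rate R = (F_in − F_out)/L = (979.55 − 764.46) / 201000 m = 1.070e-03 mm/s.
R = 1.070e-03 × 3600 = 3.85 mm/hr.
Over 15 h: total = 3.85 × 15 = 57.75 ≈ 58 mm.

R ≈ 3.85 mm/hr; total ≈ 58 mm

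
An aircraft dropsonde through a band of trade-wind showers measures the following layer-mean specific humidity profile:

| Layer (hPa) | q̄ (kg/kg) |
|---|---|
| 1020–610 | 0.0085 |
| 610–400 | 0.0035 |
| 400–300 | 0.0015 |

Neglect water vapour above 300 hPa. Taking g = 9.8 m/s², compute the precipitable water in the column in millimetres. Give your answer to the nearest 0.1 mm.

PW ≈ 44.6 mm

Precipitable water is the column-integrated vapour mass per unit area: PW = (1/g) Σ q̄ Δp, with q in kg/kg and Δp in Pa (1 kg/m² of water = 1 mm).
Layer 1020–610 hPa: Δp = 410 hPa = 41000 Pa, q̄ = 0.0085 kg/kg → 0.0085 × 41000 / 9.8 = 35.56 mm
Layer 610–400 hPa: Δp = 210 hPa = 21000 Pa, q̄ = 0.0035 kg/kg → 0.0035 × 21000 / 9.8 = 7.50 mm
Layer 400–300 hPa: Δp = 100 hPa = 10000 Pa, q̄ = 0.0015 kg/kg → 0.0015 × 10000 / 9.8 = 1.53 mm
PW = 35.56 + 7.50 + 1.53 = 44.59 ≈ 44.6 mm.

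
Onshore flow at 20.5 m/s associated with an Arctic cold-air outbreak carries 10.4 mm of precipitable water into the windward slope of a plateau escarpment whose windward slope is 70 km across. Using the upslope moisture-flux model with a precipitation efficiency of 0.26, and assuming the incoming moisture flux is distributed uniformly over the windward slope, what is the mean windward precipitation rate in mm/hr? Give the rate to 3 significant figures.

R ≈ 2.85 mm/hr

Incoming column moisture flux per unit ridge length: F = V × PW = 20.5 × 10.4 = 213.2 mm·m/s.
Spread over the 70 km slope with efficiency ε = 0.26: R = ε·F/W = 0.26 × 213.2 / 70000 m = 7.919e-04 mm/s.
R = 7.919e-04 × 3600 = 2.85 mm/hr.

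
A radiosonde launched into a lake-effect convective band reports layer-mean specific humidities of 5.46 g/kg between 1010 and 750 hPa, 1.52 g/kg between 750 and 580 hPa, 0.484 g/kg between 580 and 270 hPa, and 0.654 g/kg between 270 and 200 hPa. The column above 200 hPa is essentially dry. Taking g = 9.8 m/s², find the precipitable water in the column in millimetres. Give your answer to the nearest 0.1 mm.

Precipitable water is the column-integrated vapour mass per unit area: PW = (1/g) Σ q̄ Δp, with q in kg/kg and Δp in Pa (1 kg/m² of water = 1 mm).
Layer 1010–750 hPa: Δp = 260 hPa = 26000 Pa, q̄ = 0.00546 kg/kg → 0.00546 × 26000 / 9.8 = 14.49 mm
Layer 750–580 hPa: Δp = 170 hPa = 17000 Pa, q̄ = 0.00152 kg/kg → 0.00152 × 17000 / 9.8 = 2.64 mm
Layer 580–270 hPa: Δp = 310 hPa = 31000 Pa, q̄ = 0.000484 kg/kg → 0.000484 × 31000 / 9.8 = 1.53 mm
Layer 270–200 hPa: Δp = 70 hPa = 7000 Pa, q̄ = 0.000654 kg/kg → 0.000654 × 7000 / 9.8 = 0.47 mm
PW = 14.49 + 2.64 + 1.53 + 0.47 = 19.13 ≈ 19.1 mm.

PW ≈ 19.1 mm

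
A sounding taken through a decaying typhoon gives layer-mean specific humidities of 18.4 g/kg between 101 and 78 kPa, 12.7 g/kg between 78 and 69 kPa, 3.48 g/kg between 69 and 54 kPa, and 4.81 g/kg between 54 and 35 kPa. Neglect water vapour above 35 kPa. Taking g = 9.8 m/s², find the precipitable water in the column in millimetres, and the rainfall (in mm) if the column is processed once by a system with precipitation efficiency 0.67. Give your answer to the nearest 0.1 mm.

Precipitable water is the column-integrated vapour mass per unit area: PW = (1/g) Σ q̄ Δp, with q in kg/kg and Δp in Pa (1 kg/m² of water = 1 mm).
Layer 101–78 kPa: Δp = 230 hPa = 23000 Pa, q̄ = 0.0184 kg/kg → 0.0184 × 23000 / 9.8 = 43.18 mm
Layer 78–69 kPa: Δp = 90 hPa = 9000 Pa, q̄ = 0.0127 kg/kg → 0.0127 × 9000 / 9.8 = 11.66 mm
Layer 69–54 kPa: Δp = 150 hPa = 15000 Pa, q̄ = 0.00348 kg/kg → 0.00348 × 15000 / 9.8 = 5.33 mm
Layer 54–35 kPa: Δp = 190 hPa = 19000 Pa, q̄ = 0.00481 kg/kg → 0.00481 × 19000 / 9.8 = 9.33 mm
PW = 43.18 + 11.66 + 5.33 + 9.33 = 69.50 ≈ 69.5 mm.
Rainfall = ε × PW = 0.67 × 69.5 = 46.6 mm.

PW ≈ 69.5 mm; rainfall ≈ 46.6 mm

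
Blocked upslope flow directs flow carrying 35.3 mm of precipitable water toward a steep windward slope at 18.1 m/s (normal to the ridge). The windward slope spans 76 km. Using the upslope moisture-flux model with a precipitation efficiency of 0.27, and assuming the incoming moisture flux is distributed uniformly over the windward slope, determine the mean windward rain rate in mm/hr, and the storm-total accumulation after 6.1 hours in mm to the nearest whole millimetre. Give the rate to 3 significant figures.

Incoming column moisture flux per unit ridge length: F = V × PW = 18.1 × 35.3 = 638.93 mm·m/s.
Spread over the 76 km slope with efficiency ε = 0.27: R = ε·F/W = 0.27 × 638.93 / 76000 m = 2.270e-03 mm/s.
R = 2.270e-03 × 3600 = 8.17 mm/hr.
Over 6.1 h: total = 8.17 × 6.1 = 49.837 ≈ 50 mm.

R ≈ 8.17 mm/hr; total ≈ 50 mm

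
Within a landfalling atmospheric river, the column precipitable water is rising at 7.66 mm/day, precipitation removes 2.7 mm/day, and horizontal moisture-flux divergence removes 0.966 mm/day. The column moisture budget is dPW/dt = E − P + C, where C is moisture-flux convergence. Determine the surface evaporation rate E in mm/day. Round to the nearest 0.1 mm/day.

E ≈ 11.3 mm/day

dPW/dt = +7.66 mm/day.
E = dPW/dt + P − C = (+7.66) + 2.7 − (-0.966) = 11.3 mm/day.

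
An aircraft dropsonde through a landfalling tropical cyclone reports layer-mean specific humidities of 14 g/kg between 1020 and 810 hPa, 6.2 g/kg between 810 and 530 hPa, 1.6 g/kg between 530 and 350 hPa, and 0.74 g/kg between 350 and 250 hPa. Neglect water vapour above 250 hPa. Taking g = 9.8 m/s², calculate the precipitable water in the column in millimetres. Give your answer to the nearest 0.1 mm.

Precipitable water is the column-integrated vapour mass per unit area: PW = (1/g) Σ q̄ Δp, with q in kg/kg and Δp in Pa (1 kg/m² of water = 1 mm).
Layer 1020–810 hPa: Δp = 210 hPa = 21000 Pa, q̄ = 0.014 kg/kg → 0.014 × 21000 / 9.8 = 30.00 mm
Layer 810–530 hPa: Δp = 280 hPa = 28000 Pa, q̄ = 0.0062 kg/kg → 0.0062 × 28000 / 9.8 = 17.71 mm
Layer 530–350 hPa: Δp = 180 hPa = 18000 Pa, q̄ = 0.0016 kg/kg → 0.0016 × 18000 / 9.8 = 2.94 mm
Layer 350–250 hPa: Δp = 100 hPa = 10000 Pa, q̄ = 0.00074 kg/kg → 0.00074 × 10000 / 9.8 = 0.76 mm
PW = 30.00 + 17.71 + 2.94 + 0.76 = 51.41 ≈ 51.4 mm.

PW ≈ 51.4 mm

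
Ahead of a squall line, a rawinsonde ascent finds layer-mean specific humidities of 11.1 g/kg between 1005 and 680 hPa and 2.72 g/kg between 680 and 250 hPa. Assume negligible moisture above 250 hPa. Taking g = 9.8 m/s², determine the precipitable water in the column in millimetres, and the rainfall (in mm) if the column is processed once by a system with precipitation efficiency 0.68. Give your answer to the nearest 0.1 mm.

PW ≈ 48.7 mm; rainfall ≈ 33.1 mm

Precipitable water is the column-integrated vapour mass per unit area: PW = (1/g) Σ q̄ Δp, with q in kg/kg and Δp in Pa (1 kg/m² of water = 1 mm).
Layer 1005–680 hPa: Δp = 325 hPa = 32500 Pa, q̄ = 0.0111 kg/kg → 0.0111 × 32500 / 9.8 = 36.81 mm
Layer 680–250 hPa: Δp = 430 hPa = 43000 Pa, q̄ = 0.00272 kg/kg → 0.00272 × 43000 / 9.8 = 11.93 mm
PW = 36.81 + 11.93 = 48.74 ≈ 48.7 mm.
Rainfall = ε × PW = 0.68 × 48.7 = 33.1 mm.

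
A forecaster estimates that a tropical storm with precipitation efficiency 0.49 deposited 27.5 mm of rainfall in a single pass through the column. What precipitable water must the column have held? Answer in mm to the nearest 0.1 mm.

PW = rainfall / ε = 27.5 / 0.49 = 56.1 mm.

PW ≈ 56.1 mm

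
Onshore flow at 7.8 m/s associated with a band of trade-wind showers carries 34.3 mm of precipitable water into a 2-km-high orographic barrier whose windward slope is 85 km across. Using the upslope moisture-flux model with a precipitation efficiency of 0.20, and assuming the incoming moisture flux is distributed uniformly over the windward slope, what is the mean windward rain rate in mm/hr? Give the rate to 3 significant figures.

R ≈ 2.27 mm/hr

Incoming column moisture flux per unit ridge length: F = V × PW = 7.8 × 34.3 = 267.54 mm·m/s.
Spread over the 85 km slope with efficiency ε = 0.20: R = ε·F/W = 0.20 × 267.54 / 85000 m = 6.295e-04 mm/s.
R = 6.295e-04 × 3600 = 2.27 mm/hr.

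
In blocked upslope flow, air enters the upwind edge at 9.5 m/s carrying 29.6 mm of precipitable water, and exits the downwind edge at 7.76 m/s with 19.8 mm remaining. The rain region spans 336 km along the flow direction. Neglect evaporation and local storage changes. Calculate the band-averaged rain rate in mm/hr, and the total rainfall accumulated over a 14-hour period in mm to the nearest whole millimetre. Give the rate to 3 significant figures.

R ≈ 1.37 mm/hr; total ≈ 19 mm

Column moisture flux per unit crosswind length is F = V × PW.
Inflow: F_in = 9.5 × 29.6 = 281.2 mm·m/s
Outflow: F_out = 7.76 × 19.8 = 153.648 mm·m/s
Steady-state rate R = (F_in − F_out)/L = (281.2 − 153.648) / 336000 m = 3.796e-04 mm/s.
R = 3.796e-04 × 3600 = 1.37 mm/hr.
Over 14 h: total = 1.37 × 14 = 19.18 ≈ 19 mm.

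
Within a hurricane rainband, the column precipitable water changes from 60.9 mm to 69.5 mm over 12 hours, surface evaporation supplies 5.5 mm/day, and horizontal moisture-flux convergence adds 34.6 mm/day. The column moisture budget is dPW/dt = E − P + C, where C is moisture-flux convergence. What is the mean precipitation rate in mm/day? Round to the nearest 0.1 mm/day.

dPW/dt = (69.5 − 60.9) mm / (12/24 day) = +17.200 mm/day.
P = E + C − dPW/dt = 5.5 + (34.6) − (+17.200) = 22.9 mm/day.

P ≈ 22.9 mm/day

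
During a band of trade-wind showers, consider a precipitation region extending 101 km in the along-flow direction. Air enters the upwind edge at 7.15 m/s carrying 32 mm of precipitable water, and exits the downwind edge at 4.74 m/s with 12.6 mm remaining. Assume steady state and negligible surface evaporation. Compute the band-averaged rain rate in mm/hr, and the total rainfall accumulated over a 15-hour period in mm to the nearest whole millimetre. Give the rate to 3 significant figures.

R ≈ 6.03 mm/hr; total ≈ 90 mm

Column moisture flux per unit crosswind length is F = V × PW.
Inflow: F_in = 7.15 × 32 = 228.8 mm·m/s
Outflow: F_out = 4.74 × 12.6 = 59.724 mm·m/s
Steady-state rate R = (F_in − F_out)/L = (228.8 − 59.724) / 101000 m = 1.674e-03 mm/s.
R = 1.674e-03 × 3600 = 6.03 mm/hr.
Over 15 h: total = 6.03 × 15 = 90.45 ≈ 90 mm.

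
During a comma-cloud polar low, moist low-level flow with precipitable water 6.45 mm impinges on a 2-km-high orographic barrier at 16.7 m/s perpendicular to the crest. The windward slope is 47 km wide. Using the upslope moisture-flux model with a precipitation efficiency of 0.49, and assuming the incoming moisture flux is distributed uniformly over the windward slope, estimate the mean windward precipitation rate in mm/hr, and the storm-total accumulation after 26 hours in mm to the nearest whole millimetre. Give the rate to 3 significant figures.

R ≈ 4.04 mm/hr; total ≈ 105 mm

Incoming column moisture flux per unit ridge length: F = V × PW = 16.7 × 6.45 = 107.715 mm·m/s.
Spread over the 47 km slope with efficiency ε = 0.49: R = ε·F/W = 0.49 × 107.715 / 47000 m = 1.123e-03 mm/s.
R = 1.123e-03 × 3600 = 4.04 mm/hr.
Over 26 h: total = 4.04 × 26 = 105.04 ≈ 105 mm.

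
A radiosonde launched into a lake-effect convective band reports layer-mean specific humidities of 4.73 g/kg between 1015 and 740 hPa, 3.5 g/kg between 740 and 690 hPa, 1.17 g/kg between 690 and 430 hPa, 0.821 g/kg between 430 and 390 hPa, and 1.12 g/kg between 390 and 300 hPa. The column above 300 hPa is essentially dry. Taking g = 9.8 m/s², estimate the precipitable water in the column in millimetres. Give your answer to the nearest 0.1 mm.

PW ≈ 19.5 mm

Precipitable water is the column-integrated vapour mass per unit area: PW = (1/g) Σ q̄ Δp, with q in kg/kg and Δp in Pa (1 kg/m² of water = 1 mm).
Layer 1015–740 hPa: Δp = 275 hPa = 27500 Pa, q̄ = 0.00473 kg/kg → 0.00473 × 27500 / 9.8 = 13.27 mm
Layer 740–690 hPa: Δp = 50 hPa = 5000 Pa, q̄ = 0.0035 kg/kg → 0.0035 × 5000 / 9.8 = 1.79 mm
Layer 690–430 hPa: Δp = 260 hPa = 26000 Pa, q̄ = 0.00117 kg/kg → 0.00117 × 26000 / 9.8 = 3.10 mm
Layer 430–390 hPa: Δp = 40 hPa = 4000 Pa, q̄ = 0.000821 kg/kg → 0.000821 × 4000 / 9.8 = 0.34 mm
Layer 390–300 hPa: Δp = 90 hPa = 9000 Pa, q̄ = 0.00112 kg/kg → 0.00112 × 9000 / 9.8 = 1.03 mm
PW = 13.27 + 1.79 + 3.10 + 0.34 + 1.03 = 19.53 ≈ 19.5 mm.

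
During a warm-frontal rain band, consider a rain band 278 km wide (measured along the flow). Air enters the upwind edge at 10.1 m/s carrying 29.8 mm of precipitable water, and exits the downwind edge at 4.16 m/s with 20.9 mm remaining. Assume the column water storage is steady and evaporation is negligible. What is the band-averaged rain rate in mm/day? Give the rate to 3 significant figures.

R ≈ 66.5 mm/day

Column moisture flux per unit crosswind length is F = V × PW.
Inflow: F_in = 10.1 × 29.8 = 300.98 mm·m/s
Outflow: F_out = 4.16 × 20.9 = 86.944 mm·m/s
Steady-state rate R = (F_in − F_out)/L = (300.98 − 86.944) / 278000 m = 7.699e-04 mm/s.
R = 7.699e-04 × 3600 × 24 = 66.5 mm/day.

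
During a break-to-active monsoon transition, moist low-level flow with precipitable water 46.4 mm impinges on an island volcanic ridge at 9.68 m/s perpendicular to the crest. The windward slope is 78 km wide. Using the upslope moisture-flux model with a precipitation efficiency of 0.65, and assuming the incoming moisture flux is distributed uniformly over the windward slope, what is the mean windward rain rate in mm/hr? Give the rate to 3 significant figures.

R ≈ 13.5 mm/hr

Incoming column moisture flux per unit ridge length: F = V × PW = 9.68 × 46.4 = 449.152 mm·m/s.
Spread over the 78 km slope with efficiency ε = 0.65: R = ε·F/W = 0.65 × 449.152 / 78000 m = 3.743e-03 mm/s.
R = 3.743e-03 × 3600 = 13.5 mm/hr.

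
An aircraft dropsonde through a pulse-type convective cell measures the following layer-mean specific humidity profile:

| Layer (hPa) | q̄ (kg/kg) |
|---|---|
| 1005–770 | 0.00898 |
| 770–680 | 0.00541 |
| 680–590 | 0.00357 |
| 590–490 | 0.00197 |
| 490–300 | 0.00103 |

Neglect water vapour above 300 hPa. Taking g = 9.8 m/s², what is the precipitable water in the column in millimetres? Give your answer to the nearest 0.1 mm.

PW ≈ 33.8 mm

Precipitable water is the column-integrated vapour mass per unit area: PW = (1/g) Σ q̄ Δp, with q in kg/kg and Δp in Pa (1 kg/m² of water = 1 mm).
Layer 1005–770 hPa: Δp = 235 hPa = 23500 Pa, q̄ = 0.00898 kg/kg → 0.00898 × 23500 / 9.8 = 21.53 mm
Layer 770–680 hPa: Δp = 90 hPa = 9000 Pa, q̄ = 0.00541 kg/kg → 0.00541 × 9000 / 9.8 = 4.97 mm
Layer 680–590 hPa: Δp = 90 hPa = 9000 Pa, q̄ = 0.00357 kg/kg → 0.00357 × 9000 / 9.8 = 3.28 mm
Layer 590–490 hPa: Δp = 100 hPa = 10000 Pa, q̄ = 0.00197 kg/kg → 0.00197 × 10000 / 9.8 = 2.01 mm
Layer 490–300 hPa: Δp = 190 hPa = 19000 Pa, q̄ = 0.00103 kg/kg → 0.00103 × 19000 / 9.8 = 2.00 mm
PW = 21.53 + 4.97 + 3.28 + 2.01 + 2.00 = 33.79 ≈ 33.8 mm.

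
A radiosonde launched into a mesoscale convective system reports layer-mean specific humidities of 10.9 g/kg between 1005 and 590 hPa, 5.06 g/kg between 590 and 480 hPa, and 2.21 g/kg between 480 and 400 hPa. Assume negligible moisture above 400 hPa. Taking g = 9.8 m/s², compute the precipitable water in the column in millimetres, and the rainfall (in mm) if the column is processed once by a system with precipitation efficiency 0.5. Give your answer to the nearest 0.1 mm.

PW ≈ 53.6 mm; rainfall ≈ 26.8 mm

Precipitable water is the column-integrated vapour mass per unit area: PW = (1/g) Σ q̄ Δp, with q in kg/kg and Δp in Pa (1 kg/m² of water = 1 mm).
Layer 1005–590 hPa: Δp = 415 hPa = 41500 Pa, q̄ = 0.0109 kg/kg → 0.0109 × 41500 / 9.8 = 46.16 mm
Layer 590–480 hPa: Δp = 110 hPa = 11000 Pa, q̄ = 0.00506 kg/kg → 0.00506 × 11000 / 9.8 = 5.68 mm
Layer 480–400 hPa: Δp = 80 hPa = 8000 Pa, q̄ = 0.00221 kg/kg → 0.00221 × 8000 / 9.8 = 1.80 mm
PW = 46.16 + 5.68 + 1.80 = 53.64 ≈ 53.6 mm.
Rainfall = ε × PW = 0.5 × 53.6 = 26.8 mm.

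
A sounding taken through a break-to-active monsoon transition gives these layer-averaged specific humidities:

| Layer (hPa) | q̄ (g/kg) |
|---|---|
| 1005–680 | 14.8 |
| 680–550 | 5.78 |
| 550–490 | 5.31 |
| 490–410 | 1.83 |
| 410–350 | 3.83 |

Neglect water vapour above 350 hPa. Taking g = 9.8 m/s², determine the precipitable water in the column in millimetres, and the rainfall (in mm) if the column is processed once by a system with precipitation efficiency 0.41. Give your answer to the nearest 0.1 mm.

PW ≈ 63.8 mm; rainfall ≈ 26.2 mm

Precipitable water is the column-integrated vapour mass per unit area: PW = (1/g) Σ q̄ Δp, with q in kg/kg and Δp in Pa (1 kg/m² of water = 1 mm).
Layer 1005–680 hPa: Δp = 325 hPa = 32500 Pa, q̄ = 0.0148 kg/kg → 0.0148 × 32500 / 9.8 = 49.08 mm
Layer 680–550 hPa: Δp = 130 hPa = 13000 Pa, q̄ = 0.00578 kg/kg → 0.00578 × 13000 / 9.8 = 7.67 mm
Layer 550–490 hPa: Δp = 60 hPa = 6000 Pa, q̄ = 0.00531 kg/kg → 0.00531 × 6000 / 9.8 = 3.25 mm
Layer 490–410 hPa: Δp = 80 hPa = 8000 Pa, q̄ = 0.00183 kg/kg → 0.00183 × 8000 / 9.8 = 1.49 mm
Layer 410–350 hPa: Δp = 60 hPa = 6000 Pa, q̄ = 0.00383 kg/kg → 0.00383 × 6000 / 9.8 = 2.34 mm
PW = 49.08 + 7.67 + 3.25 + 1.49 + 2.34 = 63.83 ≈ 63.8 mm.
Rainfall = ε × PW = 0.41 × 63.8 = 26.2 mm.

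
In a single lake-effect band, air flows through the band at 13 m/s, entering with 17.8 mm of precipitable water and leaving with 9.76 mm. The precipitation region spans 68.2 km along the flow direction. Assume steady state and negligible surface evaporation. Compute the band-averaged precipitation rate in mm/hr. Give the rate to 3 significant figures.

R ≈ 5.52 mm/hr

Column moisture flux per unit crosswind length is F = V × PW.
Inflow: F_in = 13 × 17.8 = 231.4 mm·m/s
Outflow: F_out = 13 × 9.76 = 126.88 mm·m/s
Steady-state rate R = (F_in − F_out)/L = (231.4 − 126.88) / 68200 m = 1.533e-03 mm/s.
R = 1.533e-03 × 3600 = 5.52 mm/hr.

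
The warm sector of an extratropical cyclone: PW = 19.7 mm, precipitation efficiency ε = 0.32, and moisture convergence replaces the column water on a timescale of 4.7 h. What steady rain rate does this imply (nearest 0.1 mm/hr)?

Each overturning extracts ε × PW = 0.32 × 19.7 = 6.304 mm.
Rate = ε·PW / τ = 6.304 / 4.7 h = 1.3 mm/hr.

R ≈ 1.3 mm/hr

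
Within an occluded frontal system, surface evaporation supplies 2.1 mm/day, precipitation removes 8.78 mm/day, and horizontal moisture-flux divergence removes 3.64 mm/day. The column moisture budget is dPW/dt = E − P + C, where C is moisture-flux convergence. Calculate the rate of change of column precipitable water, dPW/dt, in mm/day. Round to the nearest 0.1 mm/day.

dPW/dt = E − P + C = 2.1 − 8.78 + (-3.64) = -10.3 mm/day.

dPW/dt ≈ -10.3 mm/day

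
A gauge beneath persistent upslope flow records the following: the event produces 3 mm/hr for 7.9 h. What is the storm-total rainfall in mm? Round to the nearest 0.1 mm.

total ≈ 23.7 mm

Total = Σ Rᵢ Δtᵢ = 3 × 7.9
      = 23.7 = 23.7 mm.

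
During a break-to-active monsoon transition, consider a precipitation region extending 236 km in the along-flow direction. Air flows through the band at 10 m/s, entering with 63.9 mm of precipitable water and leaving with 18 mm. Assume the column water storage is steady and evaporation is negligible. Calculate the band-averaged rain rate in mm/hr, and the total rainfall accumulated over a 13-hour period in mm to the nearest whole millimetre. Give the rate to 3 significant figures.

Column moisture flux per unit crosswind length is F = V × PW.
Inflow: F_in = 10 × 63.9 = 639 mm·m/s
Outflow: F_out = 10 × 18 = 180 mm·m/s
Steady-state rate R = (F_in − F_out)/L = (639 − 180) / 236000 m = 1.945e-03 mm/s.
R = 1.945e-03 × 3600 = 7.00 mm/hr.
Over 13 h: total = 7.00 × 13 = 91 mm.

R ≈ 7.00 mm/hr; total ≈ 91 mm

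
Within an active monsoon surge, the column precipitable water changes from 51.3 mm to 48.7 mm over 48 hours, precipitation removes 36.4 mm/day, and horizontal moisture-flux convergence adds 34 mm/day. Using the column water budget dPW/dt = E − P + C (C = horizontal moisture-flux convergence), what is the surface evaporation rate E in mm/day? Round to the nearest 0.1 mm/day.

E ≈ 1.1 mm/day

dPW/dt = (48.7 − 51.3) mm / (48/24 day) = -1.300 mm/day.
E = dPW/dt + P − C = (-1.300) + 36.4 − (34) = 1.1 mm/day.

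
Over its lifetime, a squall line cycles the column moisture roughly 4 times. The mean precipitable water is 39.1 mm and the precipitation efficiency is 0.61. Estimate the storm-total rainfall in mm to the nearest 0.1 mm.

rainfall ≈ 95.4 mm

Each cycle deposits ε × PW = 0.61 × 39.1 = 23.851 mm.
Over 4 cycles: 4 × 23.851 = 95.4 mm.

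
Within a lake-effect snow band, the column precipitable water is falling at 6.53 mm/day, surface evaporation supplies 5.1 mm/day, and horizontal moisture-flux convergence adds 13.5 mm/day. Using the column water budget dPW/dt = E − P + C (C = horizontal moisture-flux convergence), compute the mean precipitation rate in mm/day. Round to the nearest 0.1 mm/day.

dPW/dt = -6.53 mm/day.
P = E + C − dPW/dt = 5.1 + (13.5) − (-6.53) = 25.1 mm/day.

P ≈ 25.1 mm/day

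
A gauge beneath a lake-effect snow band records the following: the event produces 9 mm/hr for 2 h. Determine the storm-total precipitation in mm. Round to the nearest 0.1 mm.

total ≈ 18.0 mm

Total = Σ Rᵢ Δtᵢ = 9 × 2
      = 18 = 18.0 mm.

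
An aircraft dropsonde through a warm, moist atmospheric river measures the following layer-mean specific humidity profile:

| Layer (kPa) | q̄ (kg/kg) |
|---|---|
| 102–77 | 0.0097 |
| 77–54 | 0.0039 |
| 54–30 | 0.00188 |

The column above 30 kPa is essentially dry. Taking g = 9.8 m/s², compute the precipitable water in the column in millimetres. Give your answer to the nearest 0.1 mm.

Precipitable water is the column-integrated vapour mass per unit area: PW = (1/g) Σ q̄ Δp, with q in kg/kg and Δp in Pa (1 kg/m² of water = 1 mm).
Layer 102–77 kPa: Δp = 250 hPa = 25000 Pa, q̄ = 0.0097 kg/kg → 0.0097 × 25000 / 9.8 = 24.74 mm
Layer 77–54 kPa: Δp = 230 hPa = 23000 Pa, q̄ = 0.0039 kg/kg → 0.0039 × 23000 / 9.8 = 9.15 mm
Layer 54–30 kPa: Δp = 240 hPa = 24000 Pa, q̄ = 0.00188 kg/kg → 0.00188 × 24000 / 9.8 = 4.60 mm
PW = 24.74 + 9.15 + 4.60 = 38.49 ≈ 38.5 mm.

PW ≈ 38.5 mm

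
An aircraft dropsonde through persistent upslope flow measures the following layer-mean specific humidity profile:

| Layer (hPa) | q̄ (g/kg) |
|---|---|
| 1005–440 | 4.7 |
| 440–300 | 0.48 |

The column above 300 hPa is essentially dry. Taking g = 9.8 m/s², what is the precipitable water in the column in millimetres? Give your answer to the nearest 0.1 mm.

PW ≈ 27.8 mm

Precipitable water is the column-integrated vapour mass per unit area: PW = (1/g) Σ q̄ Δp, with q in kg/kg and Δp in Pa (1 kg/m² of water = 1 mm).
Layer 1005–440 hPa: Δp = 565 hPa = 56500 Pa, q̄ = 0.0047 kg/kg → 0.0047 × 56500 / 9.8 = 27.10 mm
Layer 440–300 hPa: Δp = 140 hPa = 14000 Pa, q̄ = 0.00048 kg/kg → 0.00048 × 14000 / 9.8 = 0.69 mm
PW = 27.10 + 0.69 = 27.79 ≈ 27.8 mm.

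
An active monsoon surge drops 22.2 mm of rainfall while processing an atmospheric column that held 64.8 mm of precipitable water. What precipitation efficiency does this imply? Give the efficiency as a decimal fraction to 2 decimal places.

ε ≈ 0.34

ε = rainfall / PW = 22.2 / 64.8 = 0.34.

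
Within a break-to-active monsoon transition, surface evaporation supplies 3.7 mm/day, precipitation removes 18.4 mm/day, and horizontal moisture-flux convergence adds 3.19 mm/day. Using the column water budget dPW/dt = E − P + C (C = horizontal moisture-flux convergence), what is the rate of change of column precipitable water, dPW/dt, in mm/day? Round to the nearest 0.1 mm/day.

dPW/dt ≈ -11.5 mm/day

dPW/dt = E − P + C = 3.7 − 18.4 + (3.19) = -11.5 mm/day.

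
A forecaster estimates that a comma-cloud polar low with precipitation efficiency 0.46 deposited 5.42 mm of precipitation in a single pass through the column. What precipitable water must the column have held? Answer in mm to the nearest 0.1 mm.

PW = precipitation / ε = 5.42 / 0.46 = 11.8 mm.

PW ≈ 11.8 mm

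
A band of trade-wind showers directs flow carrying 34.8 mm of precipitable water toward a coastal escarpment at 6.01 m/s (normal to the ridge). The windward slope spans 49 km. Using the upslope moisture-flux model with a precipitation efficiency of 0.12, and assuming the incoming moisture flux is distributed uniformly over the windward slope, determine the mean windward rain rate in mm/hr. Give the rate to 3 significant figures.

R ≈ 1.84 mm/hr

Incoming column moisture flux per unit ridge length: F = V × PW = 6.01 × 34.8 = 209.148 mm·m/s.
Spread over the 49 km slope with efficiency ε = 0.12: R = ε·F/W = 0.12 × 209.148 / 49000 m = 5.122e-04 mm/s.
R = 5.122e-04 × 3600 = 1.84 mm/hr.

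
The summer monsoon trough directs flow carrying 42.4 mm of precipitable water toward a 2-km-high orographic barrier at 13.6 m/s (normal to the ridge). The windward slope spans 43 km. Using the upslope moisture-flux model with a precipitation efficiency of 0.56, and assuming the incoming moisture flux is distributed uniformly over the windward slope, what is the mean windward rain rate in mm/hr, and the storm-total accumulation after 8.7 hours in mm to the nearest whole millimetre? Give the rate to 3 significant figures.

Incoming column moisture flux per unit ridge length: F = V × PW = 13.6 × 42.4 = 576.64 mm·m/s.
Spread over the 43 km slope with efficiency ε = 0.56: R = ε·F/W = 0.56 × 576.64 / 43000 m = 7.510e-03 mm/s.
R = 7.510e-03 × 3600 = 27.0 mm/hr.
Over 8.7 h: total = 27.0 × 8.7 = 234.9 ≈ 235 mm.

R ≈ 27.0 mm/hr; total ≈ 235 mm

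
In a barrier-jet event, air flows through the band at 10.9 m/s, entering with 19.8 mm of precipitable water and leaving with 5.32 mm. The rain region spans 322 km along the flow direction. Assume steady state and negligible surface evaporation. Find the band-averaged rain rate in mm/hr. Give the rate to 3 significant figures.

Column moisture flux per unit crosswind length is F = V × PW.
Inflow: F_in = 10.9 × 19.8 = 215.82 mm·m/s
Outflow: F_out = 10.9 × 5.32 = 57.988 mm·m/s
Steady-state rate R = (F_in − F_out)/L = (215.82 − 57.988) / 322000 m = 4.902e-04 mm/s.
R = 4.902e-04 × 3600 = 1.76 mm/hr.

R ≈ 1.76 mm/hr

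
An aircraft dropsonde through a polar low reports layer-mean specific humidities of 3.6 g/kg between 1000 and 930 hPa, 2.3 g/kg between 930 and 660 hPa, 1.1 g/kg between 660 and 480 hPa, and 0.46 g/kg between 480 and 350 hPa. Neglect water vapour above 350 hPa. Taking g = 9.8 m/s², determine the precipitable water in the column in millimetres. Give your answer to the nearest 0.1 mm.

Precipitable water is the column-integrated vapour mass per unit area: PW = (1/g) Σ q̄ Δp, with q in kg/kg and Δp in Pa (1 kg/m² of water = 1 mm).
Layer 1000–930 hPa: Δp = 70 hPa = 7000 Pa, q̄ = 0.0036 kg/kg → 0.0036 × 7000 / 9.8 = 2.57 mm
Layer 930–660 hPa: Δp = 270 hPa = 27000 Pa, q̄ = 0.0023 kg/kg → 0.0023 × 27000 / 9.8 = 6.34 mm
Layer 660–480 hPa: Δp = 180 hPa = 18000 Pa, q̄ = 0.0011 kg/kg → 0.0011 × 18000 / 9.8 = 2.02 mm
Layer 480–350 hPa: Δp = 130 hPa = 13000 Pa, q̄ = 0.00046 kg/kg → 0.00046 × 13000 / 9.8 = 0.61 mm
PW = 2.57 + 6.34 + 2.02 + 0.61 = 11.54 ≈ 11.5 mm.

PW ≈ 11.5 mm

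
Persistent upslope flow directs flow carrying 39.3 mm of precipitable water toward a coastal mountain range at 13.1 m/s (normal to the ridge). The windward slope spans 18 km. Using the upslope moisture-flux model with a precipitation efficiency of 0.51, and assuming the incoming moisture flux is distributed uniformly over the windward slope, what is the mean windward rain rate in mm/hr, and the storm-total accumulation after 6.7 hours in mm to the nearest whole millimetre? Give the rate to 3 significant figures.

R ≈ 52.5 mm/hr; total ≈ 352 mm

Incoming column moisture flux per unit ridge length: F = V × PW = 13.1 × 39.3 = 514.83 mm·m/s.
Spread over the 18 km slope with efficiency ε = 0.51: R = ε·F/W = 0.51 × 514.83 / 18000 m = 1.459e-02 mm/s.
R = 1.459e-02 × 3600 = 52.5 mm/hr.
Over 6.7 h: total = 52.5 × 6.7 = 351.75 ≈ 352 mm.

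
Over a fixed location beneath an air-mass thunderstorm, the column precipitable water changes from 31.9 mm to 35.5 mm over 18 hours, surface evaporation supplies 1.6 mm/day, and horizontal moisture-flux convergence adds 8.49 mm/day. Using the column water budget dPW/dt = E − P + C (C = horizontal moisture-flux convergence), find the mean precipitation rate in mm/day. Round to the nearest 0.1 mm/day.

dPW/dt = (35.5 − 31.9) mm / (18/24 day) = +4.800 mm/day.
P = E + C − dPW/dt = 1.6 + (8.49) − (+4.800) = 5.3 mm/day.

P ≈ 5.3 mm/day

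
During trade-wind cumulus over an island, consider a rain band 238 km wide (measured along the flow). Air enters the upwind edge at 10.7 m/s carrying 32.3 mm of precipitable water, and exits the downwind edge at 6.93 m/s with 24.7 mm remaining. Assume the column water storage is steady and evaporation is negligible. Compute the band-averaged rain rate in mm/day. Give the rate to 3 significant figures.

R ≈ 63.3 mm/day

Column moisture flux per unit crosswind length is F = V × PW.
Inflow: F_in = 10.7 × 32.3 = 345.61 mm·m/s
Outflow: F_out = 6.93 × 24.7 = 171.171 mm·m/s
Steady-state rate R = (F_in − F_out)/L = (345.61 − 171.171) / 238000 m = 7.329e-04 mm/s.
R = 7.329e-04 × 3600 × 24 = 63.3 mm/day.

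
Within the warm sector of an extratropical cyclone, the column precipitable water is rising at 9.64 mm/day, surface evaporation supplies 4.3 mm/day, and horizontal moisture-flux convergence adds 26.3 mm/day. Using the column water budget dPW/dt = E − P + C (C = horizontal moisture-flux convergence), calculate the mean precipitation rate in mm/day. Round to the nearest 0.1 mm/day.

P ≈ 21.0 mm/day

dPW/dt = +9.64 mm/day.
P = E + C − dPW/dt = 4.3 + (26.3) − (+9.64) = 21.0 mm/day.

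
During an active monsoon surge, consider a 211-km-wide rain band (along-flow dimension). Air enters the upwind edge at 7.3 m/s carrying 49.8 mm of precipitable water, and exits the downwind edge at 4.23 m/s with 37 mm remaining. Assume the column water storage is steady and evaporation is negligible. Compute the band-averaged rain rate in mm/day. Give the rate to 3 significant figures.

R ≈ 84.8 mm/day

Column moisture flux per unit crosswind length is F = V × PW.
Inflow: F_in = 7.3 × 49.8 = 363.54 mm·m/s
Outflow: F_out = 4.23 × 37 = 156.51 mm·m/s
Steady-state rate R = (F_in − F_out)/L = (363.54 − 156.51) / 211000 m = 9.812e-04 mm/s.
R = 9.812e-04 × 3600 × 24 = 84.8 mm/day.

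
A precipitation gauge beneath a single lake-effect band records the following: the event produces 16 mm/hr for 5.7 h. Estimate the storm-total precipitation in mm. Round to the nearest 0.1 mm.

Total = Σ Rᵢ Δtᵢ = 16 × 5.7
      = 91.2 = 91.2 mm.

total ≈ 91.2 mm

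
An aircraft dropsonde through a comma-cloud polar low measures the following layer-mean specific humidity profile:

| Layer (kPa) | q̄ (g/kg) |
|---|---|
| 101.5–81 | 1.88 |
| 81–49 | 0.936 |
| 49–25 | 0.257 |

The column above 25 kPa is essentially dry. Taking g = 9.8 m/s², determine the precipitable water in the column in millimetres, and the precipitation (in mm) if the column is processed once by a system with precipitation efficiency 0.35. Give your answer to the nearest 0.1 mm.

Precipitable water is the column-integrated vapour mass per unit area: PW = (1/g) Σ q̄ Δp, with q in kg/kg and Δp in Pa (1 kg/m² of water = 1 mm).
Layer 101.5–81 kPa: Δp = 205 hPa = 20500 Pa, q̄ = 0.00188 kg/kg → 0.00188 × 20500 / 9.8 = 3.93 mm
Layer 81–49 kPa: Δp = 320 hPa = 32000 Pa, q̄ = 0.000936 kg/kg → 0.000936 × 32000 / 9.8 = 3.06 mm
Layer 49–25 kPa: Δp = 240 hPa = 24000 Pa, q̄ = 0.000257 kg/kg → 0.000257 × 24000 / 9.8 = 0.63 mm
PW = 3.93 + 3.06 + 0.63 = 7.62 ≈ 7.6 mm.
Precipitation = ε × PW = 0.35 × 7.6 = 2.7 mm.

PW ≈ 7.6 mm; precipitation ≈ 2.7 mm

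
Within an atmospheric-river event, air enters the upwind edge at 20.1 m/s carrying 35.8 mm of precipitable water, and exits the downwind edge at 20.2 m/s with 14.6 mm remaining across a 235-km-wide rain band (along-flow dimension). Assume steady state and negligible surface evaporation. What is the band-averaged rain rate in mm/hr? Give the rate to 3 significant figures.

R ≈ 6.51 mm/hr

Column moisture flux per unit crosswind length is F = V × PW.
Inflow: F_in = 20.1 × 35.8 = 719.58 mm·m/s
Outflow: F_out = 20.2 × 14.6 = 294.92 mm·m/s
Steady-state rate R = (F_in − F_out)/L = (719.58 − 294.92) / 235000 m = 1.807e-03 mm/s.
R = 1.807e-03 × 3600 = 6.51 mm/hr.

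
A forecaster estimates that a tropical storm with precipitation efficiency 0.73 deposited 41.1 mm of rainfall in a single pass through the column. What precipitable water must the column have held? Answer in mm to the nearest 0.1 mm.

PW ≈ 56.3 mm

PW = rainfall / ε = 41.1 / 0.73 = 56.3 mm.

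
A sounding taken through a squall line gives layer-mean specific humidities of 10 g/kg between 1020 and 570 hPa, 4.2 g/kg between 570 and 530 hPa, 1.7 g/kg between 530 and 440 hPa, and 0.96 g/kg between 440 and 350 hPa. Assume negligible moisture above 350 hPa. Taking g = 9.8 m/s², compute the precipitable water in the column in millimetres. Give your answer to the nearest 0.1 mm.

Precipitable water is the column-integrated vapour mass per unit area: PW = (1/g) Σ q̄ Δp, with q in kg/kg and Δp in Pa (1 kg/m² of water = 1 mm).
Layer 1020–570 hPa: Δp = 450 hPa = 45000 Pa, q̄ = 0.01 kg/kg → 0.01 × 45000 / 9.8 = 45.92 mm
Layer 570–530 hPa: Δp = 40 hPa = 4000 Pa, q̄ = 0.0042 kg/kg → 0.0042 × 4000 / 9.8 = 1.71 mm
Layer 530–440 hPa: Δp = 90 hPa = 9000 Pa, q̄ = 0.0017 kg/kg → 0.0017 × 9000 / 9.8 = 1.56 mm
Layer 440–350 hPa: Δp = 90 hPa = 9000 Pa, q̄ = 0.00096 kg/kg → 0.00096 × 9000 / 9.8 = 0.88 mm
PW = 45.92 + 1.71 + 1.56 + 0.88 = 50.07 ≈ 50.1 mm.

PW ≈ 50.1 mm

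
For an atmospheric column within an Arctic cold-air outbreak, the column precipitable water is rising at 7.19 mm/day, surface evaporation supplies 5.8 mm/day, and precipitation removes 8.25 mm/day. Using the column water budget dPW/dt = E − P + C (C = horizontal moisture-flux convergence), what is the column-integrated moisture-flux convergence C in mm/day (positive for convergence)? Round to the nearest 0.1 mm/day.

dPW/dt = +7.19 mm/day.
C = dPW/dt − E + P = (+7.19) − 5.8 + 8.25 = 9.6 mm/day.

C ≈ 9.6 mm/day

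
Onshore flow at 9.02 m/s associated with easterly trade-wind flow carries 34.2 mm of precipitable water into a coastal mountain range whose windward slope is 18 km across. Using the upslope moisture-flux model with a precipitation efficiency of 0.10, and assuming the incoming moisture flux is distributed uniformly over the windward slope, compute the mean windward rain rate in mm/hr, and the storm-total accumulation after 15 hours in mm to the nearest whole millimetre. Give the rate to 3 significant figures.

R ≈ 6.17 mm/hr; total ≈ 93 mm

Incoming column moisture flux per unit ridge length: F = V × PW = 9.02 × 34.2 = 308.484 mm·m/s.
Spread over the 18 km slope with efficiency ε = 0.10: R = ε·F/W = 0.10 × 308.484 / 18000 m = 1.714e-03 mm/s.
R = 1.714e-03 × 3600 = 6.17 mm/hr.
Over 15 h: total = 6.17 × 15 = 92.55 ≈ 93 mm.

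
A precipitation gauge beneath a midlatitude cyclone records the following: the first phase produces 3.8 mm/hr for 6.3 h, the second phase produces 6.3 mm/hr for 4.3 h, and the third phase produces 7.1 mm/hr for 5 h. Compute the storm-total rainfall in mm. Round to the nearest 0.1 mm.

Total = Σ Rᵢ Δtᵢ = 3.8 × 6.3 + 6.3 × 4.3 + 7.1 × 5
      = 23.94 + 27.09 + 35.5 = 86.5 mm.

total ≈ 86.5 mm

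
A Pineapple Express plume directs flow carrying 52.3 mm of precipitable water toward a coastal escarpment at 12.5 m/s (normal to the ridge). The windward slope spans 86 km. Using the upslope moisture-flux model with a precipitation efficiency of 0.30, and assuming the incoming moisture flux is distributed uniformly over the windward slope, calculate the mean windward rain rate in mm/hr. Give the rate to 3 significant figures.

R ≈ 8.21 mm/hr

Incoming column moisture flux per unit ridge length: F = V × PW = 12.5 × 52.3 = 653.75 mm·m/s.
Spread over the 86 km slope with efficiency ε = 0.30: R = ε·F/W = 0.30 × 653.75 / 86000 m = 2.281e-03 mm/s.
R = 2.281e-03 × 3600 = 8.21 mm/hr.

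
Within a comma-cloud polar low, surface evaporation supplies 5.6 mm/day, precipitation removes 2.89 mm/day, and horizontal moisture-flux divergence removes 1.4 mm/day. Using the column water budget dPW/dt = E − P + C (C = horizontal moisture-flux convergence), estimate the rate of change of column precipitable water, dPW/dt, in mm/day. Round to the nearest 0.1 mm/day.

dPW/dt ≈ 1.3 mm/day

dPW/dt = E − P + C = 5.6 − 2.89 + (-1.4) = 1.3 mm/day.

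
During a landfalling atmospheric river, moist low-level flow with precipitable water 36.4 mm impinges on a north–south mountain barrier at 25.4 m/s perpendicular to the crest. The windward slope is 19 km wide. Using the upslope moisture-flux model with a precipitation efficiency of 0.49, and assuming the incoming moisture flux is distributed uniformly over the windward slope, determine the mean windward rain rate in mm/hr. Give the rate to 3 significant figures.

Incoming column moisture flux per unit ridge length: F = V × PW = 25.4 × 36.4 = 924.56 mm·m/s.
Spread over the 19 km slope with efficiency ε = 0.49: R = ε·F/W = 0.49 × 924.56 / 19000 m = 2.384e-02 mm/s.
R = 2.384e-02 × 3600 = 85.8 mm/hr.

R ≈ 85.8 mm/hr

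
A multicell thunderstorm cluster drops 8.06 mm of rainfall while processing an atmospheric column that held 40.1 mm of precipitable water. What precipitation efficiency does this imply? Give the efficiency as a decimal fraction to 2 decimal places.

ε = rainfall / PW = 8.06 / 40.1 = 0.20.

ε ≈ 0.20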